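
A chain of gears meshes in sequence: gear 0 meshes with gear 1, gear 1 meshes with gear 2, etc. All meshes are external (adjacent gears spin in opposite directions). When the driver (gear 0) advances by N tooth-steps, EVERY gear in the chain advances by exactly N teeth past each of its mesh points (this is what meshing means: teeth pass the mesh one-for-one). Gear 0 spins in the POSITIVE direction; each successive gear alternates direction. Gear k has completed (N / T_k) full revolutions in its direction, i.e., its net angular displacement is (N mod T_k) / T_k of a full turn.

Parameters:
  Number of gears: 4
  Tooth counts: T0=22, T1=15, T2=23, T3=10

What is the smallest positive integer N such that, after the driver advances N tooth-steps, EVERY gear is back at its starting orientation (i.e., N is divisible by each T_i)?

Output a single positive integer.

Gear k returns to start when N is a multiple of T_k.
All gears at start simultaneously when N is a common multiple of [22, 15, 23, 10]; the smallest such N is lcm(22, 15, 23, 10).
Start: lcm = T0 = 22
Fold in T1=15: gcd(22, 15) = 1; lcm(22, 15) = 22 * 15 / 1 = 330 / 1 = 330
Fold in T2=23: gcd(330, 23) = 1; lcm(330, 23) = 330 * 23 / 1 = 7590 / 1 = 7590
Fold in T3=10: gcd(7590, 10) = 10; lcm(7590, 10) = 7590 * 10 / 10 = 75900 / 10 = 7590
Full cycle length = 7590

Answer: 7590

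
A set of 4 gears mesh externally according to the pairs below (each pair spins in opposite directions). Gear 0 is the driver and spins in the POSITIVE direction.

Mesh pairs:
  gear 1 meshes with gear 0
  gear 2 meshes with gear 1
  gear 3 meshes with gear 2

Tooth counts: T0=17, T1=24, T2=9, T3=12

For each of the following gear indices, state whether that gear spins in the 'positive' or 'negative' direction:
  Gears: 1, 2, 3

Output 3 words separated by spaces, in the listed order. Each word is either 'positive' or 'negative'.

Gear 0 (driver): positive (depth 0)
  gear 1: meshes with gear 0 -> depth 1 -> negative (opposite of gear 0)
  gear 2: meshes with gear 1 -> depth 2 -> positive (opposite of gear 1)
  gear 3: meshes with gear 2 -> depth 3 -> negative (opposite of gear 2)
Queried indices 1, 2, 3 -> negative, positive, negative

Answer: negative positive negative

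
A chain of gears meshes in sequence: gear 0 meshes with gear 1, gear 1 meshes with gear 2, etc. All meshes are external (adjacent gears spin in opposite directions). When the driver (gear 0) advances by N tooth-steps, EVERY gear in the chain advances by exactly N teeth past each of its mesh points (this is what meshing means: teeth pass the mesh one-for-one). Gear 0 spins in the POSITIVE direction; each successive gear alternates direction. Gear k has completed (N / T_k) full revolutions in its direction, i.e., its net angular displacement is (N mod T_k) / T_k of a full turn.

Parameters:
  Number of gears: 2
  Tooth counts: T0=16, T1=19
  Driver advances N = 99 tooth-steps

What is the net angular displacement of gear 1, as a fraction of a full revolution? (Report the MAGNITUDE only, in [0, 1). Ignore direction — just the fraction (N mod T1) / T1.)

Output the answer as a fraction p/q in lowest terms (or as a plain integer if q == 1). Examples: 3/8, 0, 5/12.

Answer: 4/19

Derivation:
Chain of 2 gears, tooth counts: [16, 19]
  gear 0: T0=16, direction=positive, advance = 99 mod 16 = 3 teeth = 3/16 turn
  gear 1: T1=19, direction=negative, advance = 99 mod 19 = 4 teeth = 4/19 turn
Gear 1: 99 mod 19 = 4
Fraction = 4 / 19 = 4/19 (gcd(4,19)=1) = 4/19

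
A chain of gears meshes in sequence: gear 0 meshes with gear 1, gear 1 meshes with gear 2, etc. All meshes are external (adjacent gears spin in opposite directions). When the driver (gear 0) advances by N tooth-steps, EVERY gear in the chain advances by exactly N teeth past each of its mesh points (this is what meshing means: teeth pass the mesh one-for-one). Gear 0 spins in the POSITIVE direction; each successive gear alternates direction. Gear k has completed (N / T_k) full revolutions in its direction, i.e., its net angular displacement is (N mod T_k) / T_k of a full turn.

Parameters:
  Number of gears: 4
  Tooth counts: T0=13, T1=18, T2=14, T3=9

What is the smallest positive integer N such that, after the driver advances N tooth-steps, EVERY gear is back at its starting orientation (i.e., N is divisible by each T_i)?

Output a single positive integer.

Gear k returns to start when N is a multiple of T_k.
All gears at start simultaneously when N is a common multiple of [13, 18, 14, 9]; the smallest such N is lcm(13, 18, 14, 9).
Start: lcm = T0 = 13
Fold in T1=18: gcd(13, 18) = 1; lcm(13, 18) = 13 * 18 / 1 = 234 / 1 = 234
Fold in T2=14: gcd(234, 14) = 2; lcm(234, 14) = 234 * 14 / 2 = 3276 / 2 = 1638
Fold in T3=9: gcd(1638, 9) = 9; lcm(1638, 9) = 1638 * 9 / 9 = 14742 / 9 = 1638
Full cycle length = 1638

Answer: 1638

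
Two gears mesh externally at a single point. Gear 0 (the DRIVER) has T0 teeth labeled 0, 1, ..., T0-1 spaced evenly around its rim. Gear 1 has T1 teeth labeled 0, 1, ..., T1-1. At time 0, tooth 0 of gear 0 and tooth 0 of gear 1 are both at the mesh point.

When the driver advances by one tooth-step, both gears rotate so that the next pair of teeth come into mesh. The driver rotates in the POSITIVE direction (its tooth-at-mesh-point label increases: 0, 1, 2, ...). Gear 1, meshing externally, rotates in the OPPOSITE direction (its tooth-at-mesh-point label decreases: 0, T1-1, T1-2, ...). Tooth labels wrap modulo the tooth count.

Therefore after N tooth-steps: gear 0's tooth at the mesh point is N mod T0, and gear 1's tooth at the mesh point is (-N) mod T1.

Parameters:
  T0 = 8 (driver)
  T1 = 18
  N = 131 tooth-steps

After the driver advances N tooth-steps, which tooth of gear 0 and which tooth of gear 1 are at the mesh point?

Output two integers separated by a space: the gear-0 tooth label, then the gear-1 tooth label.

Gear 0 (driver, T0=8): tooth at mesh = N mod T0
  131 = 16 * 8 + 3, so 131 mod 8 = 3
  gear 0 tooth = 3
Gear 1 (driven, T1=18): tooth at mesh = (-N) mod T1
  131 = 7 * 18 + 5, so 131 mod 18 = 5
  (-131) mod 18 = (-5) mod 18 = 18 - 5 = 13
Mesh after 131 steps: gear-0 tooth 3 meets gear-1 tooth 13

Answer: 3 13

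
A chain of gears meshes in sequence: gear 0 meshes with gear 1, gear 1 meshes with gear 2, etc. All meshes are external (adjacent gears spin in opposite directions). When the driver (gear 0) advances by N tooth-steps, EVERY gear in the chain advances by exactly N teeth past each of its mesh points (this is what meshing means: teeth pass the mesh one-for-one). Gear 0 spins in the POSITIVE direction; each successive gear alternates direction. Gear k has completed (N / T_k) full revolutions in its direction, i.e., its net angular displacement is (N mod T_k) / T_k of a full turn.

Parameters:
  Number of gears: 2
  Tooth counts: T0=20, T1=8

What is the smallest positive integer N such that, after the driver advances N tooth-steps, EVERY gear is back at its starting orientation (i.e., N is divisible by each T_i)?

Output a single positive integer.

Gear k returns to start when N is a multiple of T_k.
All gears at start simultaneously when N is a common multiple of [20, 8]; the smallest such N is lcm(20, 8).
Start: lcm = T0 = 20
Fold in T1=8: gcd(20, 8) = 4; lcm(20, 8) = 20 * 8 / 4 = 160 / 4 = 40
Full cycle length = 40

Answer: 40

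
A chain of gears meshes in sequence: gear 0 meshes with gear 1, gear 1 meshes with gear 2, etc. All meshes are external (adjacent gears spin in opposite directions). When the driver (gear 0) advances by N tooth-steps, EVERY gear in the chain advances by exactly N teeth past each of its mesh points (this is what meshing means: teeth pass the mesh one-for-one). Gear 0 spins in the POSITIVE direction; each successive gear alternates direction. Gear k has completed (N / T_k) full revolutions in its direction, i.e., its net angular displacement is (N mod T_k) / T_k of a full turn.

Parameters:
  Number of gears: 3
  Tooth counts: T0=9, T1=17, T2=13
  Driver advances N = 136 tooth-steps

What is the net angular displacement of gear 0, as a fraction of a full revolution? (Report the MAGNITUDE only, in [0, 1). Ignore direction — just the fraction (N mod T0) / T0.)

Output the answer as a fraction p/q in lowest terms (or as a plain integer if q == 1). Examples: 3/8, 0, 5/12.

Answer: 1/9

Derivation:
Chain of 3 gears, tooth counts: [9, 17, 13]
  gear 0: T0=9, direction=positive, advance = 136 mod 9 = 1 teeth = 1/9 turn
  gear 1: T1=17, direction=negative, advance = 136 mod 17 = 0 teeth = 0/17 turn
  gear 2: T2=13, direction=positive, advance = 136 mod 13 = 6 teeth = 6/13 turn
Gear 0: 136 mod 9 = 1
Fraction = 1 / 9 = 1/9 (gcd(1,9)=1) = 1/9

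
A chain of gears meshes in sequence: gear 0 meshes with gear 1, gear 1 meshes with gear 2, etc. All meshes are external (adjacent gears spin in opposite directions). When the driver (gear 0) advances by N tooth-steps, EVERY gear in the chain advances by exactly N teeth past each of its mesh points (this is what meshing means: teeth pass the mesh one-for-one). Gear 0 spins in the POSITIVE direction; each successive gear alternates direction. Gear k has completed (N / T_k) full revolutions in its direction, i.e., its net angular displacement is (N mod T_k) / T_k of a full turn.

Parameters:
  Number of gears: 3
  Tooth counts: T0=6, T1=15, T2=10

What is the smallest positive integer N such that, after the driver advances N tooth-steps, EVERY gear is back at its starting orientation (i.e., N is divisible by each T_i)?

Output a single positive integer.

Gear k returns to start when N is a multiple of T_k.
All gears at start simultaneously when N is a common multiple of [6, 15, 10]; the smallest such N is lcm(6, 15, 10).
Start: lcm = T0 = 6
Fold in T1=15: gcd(6, 15) = 3; lcm(6, 15) = 6 * 15 / 3 = 90 / 3 = 30
Fold in T2=10: gcd(30, 10) = 10; lcm(30, 10) = 30 * 10 / 10 = 300 / 10 = 30
Full cycle length = 30

Answer: 30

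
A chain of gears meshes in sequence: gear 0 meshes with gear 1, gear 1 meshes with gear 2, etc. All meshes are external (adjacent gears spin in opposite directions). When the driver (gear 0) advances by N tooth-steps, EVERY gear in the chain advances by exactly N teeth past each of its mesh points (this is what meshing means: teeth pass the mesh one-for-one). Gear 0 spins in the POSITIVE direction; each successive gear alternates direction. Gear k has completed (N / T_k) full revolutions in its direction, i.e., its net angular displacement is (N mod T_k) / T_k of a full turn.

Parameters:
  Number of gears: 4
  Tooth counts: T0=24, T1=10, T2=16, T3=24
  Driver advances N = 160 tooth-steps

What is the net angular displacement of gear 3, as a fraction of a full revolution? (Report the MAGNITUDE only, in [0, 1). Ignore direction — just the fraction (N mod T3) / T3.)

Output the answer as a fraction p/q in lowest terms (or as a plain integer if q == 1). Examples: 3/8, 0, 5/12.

Answer: 2/3

Derivation:
Chain of 4 gears, tooth counts: [24, 10, 16, 24]
  gear 0: T0=24, direction=positive, advance = 160 mod 24 = 16 teeth = 16/24 turn
  gear 1: T1=10, direction=negative, advance = 160 mod 10 = 0 teeth = 0/10 turn
  gear 2: T2=16, direction=positive, advance = 160 mod 16 = 0 teeth = 0/16 turn
  gear 3: T3=24, direction=negative, advance = 160 mod 24 = 16 teeth = 16/24 turn
Gear 3: 160 mod 24 = 16
Fraction = 16 / 24 = 2/3 (gcd(16,24)=8) = 2/3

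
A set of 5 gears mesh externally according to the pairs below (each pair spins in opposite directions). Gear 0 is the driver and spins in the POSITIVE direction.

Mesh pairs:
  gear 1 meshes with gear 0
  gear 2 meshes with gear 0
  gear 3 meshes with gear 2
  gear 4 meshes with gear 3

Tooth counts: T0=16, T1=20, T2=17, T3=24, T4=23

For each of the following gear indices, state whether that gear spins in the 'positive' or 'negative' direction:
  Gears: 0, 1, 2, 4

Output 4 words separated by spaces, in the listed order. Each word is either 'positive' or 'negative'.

Answer: positive negative negative negative

Derivation:
Gear 0 (driver): positive (depth 0)
  gear 1: meshes with gear 0 -> depth 1 -> negative (opposite of gear 0)
  gear 2: meshes with gear 0 -> depth 1 -> negative (opposite of gear 0)
  gear 3: meshes with gear 2 -> depth 2 -> positive (opposite of gear 2)
  gear 4: meshes with gear 3 -> depth 3 -> negative (opposite of gear 3)
Queried indices 0, 1, 2, 4 -> positive, negative, negative, negative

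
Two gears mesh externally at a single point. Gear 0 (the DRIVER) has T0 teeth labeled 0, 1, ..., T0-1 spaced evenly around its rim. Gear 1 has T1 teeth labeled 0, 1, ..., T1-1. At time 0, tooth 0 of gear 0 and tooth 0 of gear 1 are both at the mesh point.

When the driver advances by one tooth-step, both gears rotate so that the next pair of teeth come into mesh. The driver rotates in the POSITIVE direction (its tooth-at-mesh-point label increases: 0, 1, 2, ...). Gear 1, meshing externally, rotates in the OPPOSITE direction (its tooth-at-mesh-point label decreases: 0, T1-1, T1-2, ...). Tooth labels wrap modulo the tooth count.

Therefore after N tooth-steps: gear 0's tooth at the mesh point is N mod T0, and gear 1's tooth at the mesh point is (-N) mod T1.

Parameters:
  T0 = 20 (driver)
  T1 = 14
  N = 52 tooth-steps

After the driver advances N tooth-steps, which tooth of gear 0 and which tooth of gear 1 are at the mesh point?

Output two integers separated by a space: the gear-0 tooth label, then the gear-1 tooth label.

Answer: 12 4

Derivation:
Gear 0 (driver, T0=20): tooth at mesh = N mod T0
  52 = 2 * 20 + 12, so 52 mod 20 = 12
  gear 0 tooth = 12
Gear 1 (driven, T1=14): tooth at mesh = (-N) mod T1
  52 = 3 * 14 + 10, so 52 mod 14 = 10
  (-52) mod 14 = (-10) mod 14 = 14 - 10 = 4
Mesh after 52 steps: gear-0 tooth 12 meets gear-1 tooth 4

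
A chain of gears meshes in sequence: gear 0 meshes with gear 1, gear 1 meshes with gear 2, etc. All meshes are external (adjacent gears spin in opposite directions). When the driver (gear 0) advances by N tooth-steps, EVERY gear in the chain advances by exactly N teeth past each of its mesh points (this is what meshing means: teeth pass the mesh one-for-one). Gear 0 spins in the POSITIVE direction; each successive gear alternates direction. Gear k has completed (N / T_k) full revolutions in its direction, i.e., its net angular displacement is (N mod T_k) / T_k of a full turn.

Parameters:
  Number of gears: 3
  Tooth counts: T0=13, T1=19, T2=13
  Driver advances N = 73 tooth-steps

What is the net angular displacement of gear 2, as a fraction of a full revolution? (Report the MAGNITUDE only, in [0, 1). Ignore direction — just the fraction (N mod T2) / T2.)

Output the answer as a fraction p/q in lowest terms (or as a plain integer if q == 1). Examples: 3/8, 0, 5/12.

Chain of 3 gears, tooth counts: [13, 19, 13]
  gear 0: T0=13, direction=positive, advance = 73 mod 13 = 8 teeth = 8/13 turn
  gear 1: T1=19, direction=negative, advance = 73 mod 19 = 16 teeth = 16/19 turn
  gear 2: T2=13, direction=positive, advance = 73 mod 13 = 8 teeth = 8/13 turn
Gear 2: 73 mod 13 = 8
Fraction = 8 / 13 = 8/13 (gcd(8,13)=1) = 8/13

Answer: 8/13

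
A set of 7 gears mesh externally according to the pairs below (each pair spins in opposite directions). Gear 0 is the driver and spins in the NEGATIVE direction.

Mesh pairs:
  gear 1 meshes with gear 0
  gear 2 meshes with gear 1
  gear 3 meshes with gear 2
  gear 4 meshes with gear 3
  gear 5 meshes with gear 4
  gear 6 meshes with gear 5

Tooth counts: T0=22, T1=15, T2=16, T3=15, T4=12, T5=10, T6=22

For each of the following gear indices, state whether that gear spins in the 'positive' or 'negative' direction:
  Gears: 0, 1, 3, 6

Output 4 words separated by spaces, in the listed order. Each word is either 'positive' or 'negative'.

Answer: negative positive positive negative

Derivation:
Gear 0 (driver): negative (depth 0)
  gear 1: meshes with gear 0 -> depth 1 -> positive (opposite of gear 0)
  gear 2: meshes with gear 1 -> depth 2 -> negative (opposite of gear 1)
  gear 3: meshes with gear 2 -> depth 3 -> positive (opposite of gear 2)
  gear 4: meshes with gear 3 -> depth 4 -> negative (opposite of gear 3)
  gear 5: meshes with gear 4 -> depth 5 -> positive (opposite of gear 4)
  gear 6: meshes with gear 5 -> depth 6 -> negative (opposite of gear 5)
Queried indices 0, 1, 3, 6 -> negative, positive, positive, negative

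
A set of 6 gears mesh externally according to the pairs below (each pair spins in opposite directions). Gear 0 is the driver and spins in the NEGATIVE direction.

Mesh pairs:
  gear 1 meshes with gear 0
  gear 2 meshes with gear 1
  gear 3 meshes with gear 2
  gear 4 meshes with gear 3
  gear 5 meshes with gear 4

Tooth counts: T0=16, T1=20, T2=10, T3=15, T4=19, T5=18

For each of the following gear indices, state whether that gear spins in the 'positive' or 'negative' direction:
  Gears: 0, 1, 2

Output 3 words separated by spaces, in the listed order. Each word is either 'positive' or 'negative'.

Answer: negative positive negative

Derivation:
Gear 0 (driver): negative (depth 0)
  gear 1: meshes with gear 0 -> depth 1 -> positive (opposite of gear 0)
  gear 2: meshes with gear 1 -> depth 2 -> negative (opposite of gear 1)
  gear 3: meshes with gear 2 -> depth 3 -> positive (opposite of gear 2)
  gear 4: meshes with gear 3 -> depth 4 -> negative (opposite of gear 3)
  gear 5: meshes with gear 4 -> depth 5 -> positive (opposite of gear 4)
Queried indices 0, 1, 2 -> negative, positive, negative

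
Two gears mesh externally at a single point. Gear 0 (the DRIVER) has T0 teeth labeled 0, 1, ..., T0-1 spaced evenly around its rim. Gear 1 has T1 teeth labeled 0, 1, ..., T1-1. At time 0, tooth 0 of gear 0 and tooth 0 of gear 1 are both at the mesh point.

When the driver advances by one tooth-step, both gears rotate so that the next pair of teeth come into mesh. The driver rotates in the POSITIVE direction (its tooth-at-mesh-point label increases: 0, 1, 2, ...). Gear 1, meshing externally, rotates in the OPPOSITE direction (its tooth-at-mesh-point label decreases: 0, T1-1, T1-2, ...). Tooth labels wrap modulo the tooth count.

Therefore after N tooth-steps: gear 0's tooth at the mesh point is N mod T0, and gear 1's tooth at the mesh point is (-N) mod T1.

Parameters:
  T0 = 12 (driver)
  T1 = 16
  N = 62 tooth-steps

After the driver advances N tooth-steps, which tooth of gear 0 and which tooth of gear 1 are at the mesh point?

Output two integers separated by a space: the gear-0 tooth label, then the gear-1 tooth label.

Answer: 2 2

Derivation:
Gear 0 (driver, T0=12): tooth at mesh = N mod T0
  62 = 5 * 12 + 2, so 62 mod 12 = 2
  gear 0 tooth = 2
Gear 1 (driven, T1=16): tooth at mesh = (-N) mod T1
  62 = 3 * 16 + 14, so 62 mod 16 = 14
  (-62) mod 16 = (-14) mod 16 = 16 - 14 = 2
Mesh after 62 steps: gear-0 tooth 2 meets gear-1 tooth 2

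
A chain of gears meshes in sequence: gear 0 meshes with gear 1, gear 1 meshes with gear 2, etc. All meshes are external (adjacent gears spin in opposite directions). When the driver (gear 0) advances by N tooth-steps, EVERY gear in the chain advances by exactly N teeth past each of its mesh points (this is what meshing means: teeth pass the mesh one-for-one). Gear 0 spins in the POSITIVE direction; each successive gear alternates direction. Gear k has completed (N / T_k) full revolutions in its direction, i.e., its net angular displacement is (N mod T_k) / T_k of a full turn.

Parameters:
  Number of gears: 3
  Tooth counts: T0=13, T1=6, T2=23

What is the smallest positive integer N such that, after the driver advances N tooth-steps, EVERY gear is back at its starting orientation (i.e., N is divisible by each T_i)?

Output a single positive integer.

Gear k returns to start when N is a multiple of T_k.
All gears at start simultaneously when N is a common multiple of [13, 6, 23]; the smallest such N is lcm(13, 6, 23).
Start: lcm = T0 = 13
Fold in T1=6: gcd(13, 6) = 1; lcm(13, 6) = 13 * 6 / 1 = 78 / 1 = 78
Fold in T2=23: gcd(78, 23) = 1; lcm(78, 23) = 78 * 23 / 1 = 1794 / 1 = 1794
Full cycle length = 1794

Answer: 1794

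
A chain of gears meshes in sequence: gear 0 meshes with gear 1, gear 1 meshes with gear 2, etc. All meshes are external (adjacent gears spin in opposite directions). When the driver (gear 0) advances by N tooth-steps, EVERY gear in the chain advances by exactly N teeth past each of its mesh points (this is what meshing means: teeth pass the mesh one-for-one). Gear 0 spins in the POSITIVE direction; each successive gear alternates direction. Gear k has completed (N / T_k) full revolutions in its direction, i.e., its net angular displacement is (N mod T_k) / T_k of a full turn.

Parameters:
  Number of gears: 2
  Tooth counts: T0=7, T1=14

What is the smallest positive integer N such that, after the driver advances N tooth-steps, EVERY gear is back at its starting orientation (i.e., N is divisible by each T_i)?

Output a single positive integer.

Gear k returns to start when N is a multiple of T_k.
All gears at start simultaneously when N is a common multiple of [7, 14]; the smallest such N is lcm(7, 14).
Start: lcm = T0 = 7
Fold in T1=14: gcd(7, 14) = 7; lcm(7, 14) = 7 * 14 / 7 = 98 / 7 = 14
Full cycle length = 14

Answer: 14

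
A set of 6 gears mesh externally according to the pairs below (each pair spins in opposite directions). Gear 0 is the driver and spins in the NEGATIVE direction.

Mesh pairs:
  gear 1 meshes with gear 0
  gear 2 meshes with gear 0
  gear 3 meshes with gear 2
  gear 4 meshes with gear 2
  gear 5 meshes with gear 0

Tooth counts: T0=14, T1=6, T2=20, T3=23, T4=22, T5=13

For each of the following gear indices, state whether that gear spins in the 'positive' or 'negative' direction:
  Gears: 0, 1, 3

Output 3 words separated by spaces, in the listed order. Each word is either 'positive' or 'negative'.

Answer: negative positive negative

Derivation:
Gear 0 (driver): negative (depth 0)
  gear 1: meshes with gear 0 -> depth 1 -> positive (opposite of gear 0)
  gear 2: meshes with gear 0 -> depth 1 -> positive (opposite of gear 0)
  gear 3: meshes with gear 2 -> depth 2 -> negative (opposite of gear 2)
  gear 4: meshes with gear 2 -> depth 2 -> negative (opposite of gear 2)
  gear 5: meshes with gear 0 -> depth 1 -> positive (opposite of gear 0)
Queried indices 0, 1, 3 -> negative, positive, negative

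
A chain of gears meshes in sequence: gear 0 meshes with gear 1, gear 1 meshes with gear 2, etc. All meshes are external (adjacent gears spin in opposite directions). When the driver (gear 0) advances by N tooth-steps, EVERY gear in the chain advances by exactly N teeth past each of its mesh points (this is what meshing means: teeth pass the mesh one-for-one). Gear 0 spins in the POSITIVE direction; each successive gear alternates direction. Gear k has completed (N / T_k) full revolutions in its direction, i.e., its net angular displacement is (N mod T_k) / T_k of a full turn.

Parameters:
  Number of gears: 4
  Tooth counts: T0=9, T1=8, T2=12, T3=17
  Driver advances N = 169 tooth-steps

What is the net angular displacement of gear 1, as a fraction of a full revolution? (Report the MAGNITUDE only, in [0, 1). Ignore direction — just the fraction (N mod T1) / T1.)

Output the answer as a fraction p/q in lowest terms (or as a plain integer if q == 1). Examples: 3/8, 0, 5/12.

Answer: 1/8

Derivation:
Chain of 4 gears, tooth counts: [9, 8, 12, 17]
  gear 0: T0=9, direction=positive, advance = 169 mod 9 = 7 teeth = 7/9 turn
  gear 1: T1=8, direction=negative, advance = 169 mod 8 = 1 teeth = 1/8 turn
  gear 2: T2=12, direction=positive, advance = 169 mod 12 = 1 teeth = 1/12 turn
  gear 3: T3=17, direction=negative, advance = 169 mod 17 = 16 teeth = 16/17 turn
Gear 1: 169 mod 8 = 1
Fraction = 1 / 8 = 1/8 (gcd(1,8)=1) = 1/8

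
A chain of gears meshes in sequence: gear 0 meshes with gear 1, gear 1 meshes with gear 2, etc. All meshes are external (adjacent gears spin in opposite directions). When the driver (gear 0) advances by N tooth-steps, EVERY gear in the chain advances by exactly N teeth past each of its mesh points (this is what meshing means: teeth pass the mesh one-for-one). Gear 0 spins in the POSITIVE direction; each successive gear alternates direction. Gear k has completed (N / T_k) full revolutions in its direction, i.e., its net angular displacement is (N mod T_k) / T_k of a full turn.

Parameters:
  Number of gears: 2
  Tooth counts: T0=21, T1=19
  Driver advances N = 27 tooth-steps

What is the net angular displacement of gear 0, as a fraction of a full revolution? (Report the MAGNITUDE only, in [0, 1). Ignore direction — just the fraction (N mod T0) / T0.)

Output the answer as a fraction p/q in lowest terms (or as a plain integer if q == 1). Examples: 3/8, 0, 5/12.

Answer: 2/7

Derivation:
Chain of 2 gears, tooth counts: [21, 19]
  gear 0: T0=21, direction=positive, advance = 27 mod 21 = 6 teeth = 6/21 turn
  gear 1: T1=19, direction=negative, advance = 27 mod 19 = 8 teeth = 8/19 turn
Gear 0: 27 mod 21 = 6
Fraction = 6 / 21 = 2/7 (gcd(6,21)=3) = 2/7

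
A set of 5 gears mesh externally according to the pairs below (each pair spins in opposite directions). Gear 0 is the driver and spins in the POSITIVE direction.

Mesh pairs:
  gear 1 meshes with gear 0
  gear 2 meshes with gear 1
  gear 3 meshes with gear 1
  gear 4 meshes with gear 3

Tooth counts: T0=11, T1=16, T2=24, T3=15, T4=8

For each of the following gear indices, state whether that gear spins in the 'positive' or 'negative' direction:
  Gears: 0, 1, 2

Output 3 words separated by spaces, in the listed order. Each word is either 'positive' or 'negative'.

Gear 0 (driver): positive (depth 0)
  gear 1: meshes with gear 0 -> depth 1 -> negative (opposite of gear 0)
  gear 2: meshes with gear 1 -> depth 2 -> positive (opposite of gear 1)
  gear 3: meshes with gear 1 -> depth 2 -> positive (opposite of gear 1)
  gear 4: meshes with gear 3 -> depth 3 -> negative (opposite of gear 3)
Queried indices 0, 1, 2 -> positive, negative, positive

Answer: positive negative positive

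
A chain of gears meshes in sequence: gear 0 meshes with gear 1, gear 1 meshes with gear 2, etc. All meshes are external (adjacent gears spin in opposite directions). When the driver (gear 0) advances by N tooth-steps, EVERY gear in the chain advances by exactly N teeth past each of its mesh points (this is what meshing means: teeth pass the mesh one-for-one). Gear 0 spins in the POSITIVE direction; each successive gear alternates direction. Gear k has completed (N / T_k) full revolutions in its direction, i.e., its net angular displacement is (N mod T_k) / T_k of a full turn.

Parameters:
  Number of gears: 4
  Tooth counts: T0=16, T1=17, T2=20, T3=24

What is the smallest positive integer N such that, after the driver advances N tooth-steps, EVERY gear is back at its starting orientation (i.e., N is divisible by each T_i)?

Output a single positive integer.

Answer: 4080

Derivation:
Gear k returns to start when N is a multiple of T_k.
All gears at start simultaneously when N is a common multiple of [16, 17, 20, 24]; the smallest such N is lcm(16, 17, 20, 24).
Start: lcm = T0 = 16
Fold in T1=17: gcd(16, 17) = 1; lcm(16, 17) = 16 * 17 / 1 = 272 / 1 = 272
Fold in T2=20: gcd(272, 20) = 4; lcm(272, 20) = 272 * 20 / 4 = 5440 / 4 = 1360
Fold in T3=24: gcd(1360, 24) = 8; lcm(1360, 24) = 1360 * 24 / 8 = 32640 / 8 = 4080
Full cycle length = 4080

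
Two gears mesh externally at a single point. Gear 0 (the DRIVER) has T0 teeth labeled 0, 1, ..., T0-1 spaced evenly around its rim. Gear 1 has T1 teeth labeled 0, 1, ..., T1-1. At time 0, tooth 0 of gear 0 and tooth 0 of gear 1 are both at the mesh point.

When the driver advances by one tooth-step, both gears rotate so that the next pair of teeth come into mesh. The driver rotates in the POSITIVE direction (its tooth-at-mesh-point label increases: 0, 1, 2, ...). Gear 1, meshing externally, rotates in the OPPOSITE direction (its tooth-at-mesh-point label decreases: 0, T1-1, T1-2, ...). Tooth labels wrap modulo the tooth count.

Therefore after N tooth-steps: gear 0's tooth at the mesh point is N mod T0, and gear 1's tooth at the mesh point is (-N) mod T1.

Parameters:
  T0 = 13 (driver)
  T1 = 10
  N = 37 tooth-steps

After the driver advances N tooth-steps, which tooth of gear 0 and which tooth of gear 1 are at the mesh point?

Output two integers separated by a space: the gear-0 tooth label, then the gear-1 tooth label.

Gear 0 (driver, T0=13): tooth at mesh = N mod T0
  37 = 2 * 13 + 11, so 37 mod 13 = 11
  gear 0 tooth = 11
Gear 1 (driven, T1=10): tooth at mesh = (-N) mod T1
  37 = 3 * 10 + 7, so 37 mod 10 = 7
  (-37) mod 10 = (-7) mod 10 = 10 - 7 = 3
Mesh after 37 steps: gear-0 tooth 11 meets gear-1 tooth 3

Answer: 11 3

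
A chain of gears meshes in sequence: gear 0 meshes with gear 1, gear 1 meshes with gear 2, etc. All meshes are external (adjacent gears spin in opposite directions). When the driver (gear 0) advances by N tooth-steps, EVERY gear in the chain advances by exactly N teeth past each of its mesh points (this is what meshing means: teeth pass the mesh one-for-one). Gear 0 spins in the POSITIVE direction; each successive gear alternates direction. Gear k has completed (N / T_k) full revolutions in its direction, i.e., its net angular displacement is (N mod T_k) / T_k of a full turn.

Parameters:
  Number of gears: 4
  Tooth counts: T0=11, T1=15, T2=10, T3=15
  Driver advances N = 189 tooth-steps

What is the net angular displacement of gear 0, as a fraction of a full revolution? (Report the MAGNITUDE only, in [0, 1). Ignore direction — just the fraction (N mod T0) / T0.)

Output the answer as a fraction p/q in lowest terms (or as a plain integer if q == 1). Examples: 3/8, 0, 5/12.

Chain of 4 gears, tooth counts: [11, 15, 10, 15]
  gear 0: T0=11, direction=positive, advance = 189 mod 11 = 2 teeth = 2/11 turn
  gear 1: T1=15, direction=negative, advance = 189 mod 15 = 9 teeth = 9/15 turn
  gear 2: T2=10, direction=positive, advance = 189 mod 10 = 9 teeth = 9/10 turn
  gear 3: T3=15, direction=negative, advance = 189 mod 15 = 9 teeth = 9/15 turn
Gear 0: 189 mod 11 = 2
Fraction = 2 / 11 = 2/11 (gcd(2,11)=1) = 2/11

Answer: 2/11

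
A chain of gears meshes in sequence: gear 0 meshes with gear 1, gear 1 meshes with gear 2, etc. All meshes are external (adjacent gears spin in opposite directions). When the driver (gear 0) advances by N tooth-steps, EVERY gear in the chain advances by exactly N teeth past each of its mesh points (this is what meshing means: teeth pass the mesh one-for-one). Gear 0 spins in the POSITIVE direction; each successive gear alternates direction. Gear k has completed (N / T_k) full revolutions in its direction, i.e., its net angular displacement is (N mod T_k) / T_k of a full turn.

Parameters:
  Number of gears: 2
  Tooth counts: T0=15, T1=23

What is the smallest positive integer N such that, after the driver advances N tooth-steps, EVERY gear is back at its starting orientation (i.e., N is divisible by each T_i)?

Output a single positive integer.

Gear k returns to start when N is a multiple of T_k.
All gears at start simultaneously when N is a common multiple of [15, 23]; the smallest such N is lcm(15, 23).
Start: lcm = T0 = 15
Fold in T1=23: gcd(15, 23) = 1; lcm(15, 23) = 15 * 23 / 1 = 345 / 1 = 345
Full cycle length = 345

Answer: 345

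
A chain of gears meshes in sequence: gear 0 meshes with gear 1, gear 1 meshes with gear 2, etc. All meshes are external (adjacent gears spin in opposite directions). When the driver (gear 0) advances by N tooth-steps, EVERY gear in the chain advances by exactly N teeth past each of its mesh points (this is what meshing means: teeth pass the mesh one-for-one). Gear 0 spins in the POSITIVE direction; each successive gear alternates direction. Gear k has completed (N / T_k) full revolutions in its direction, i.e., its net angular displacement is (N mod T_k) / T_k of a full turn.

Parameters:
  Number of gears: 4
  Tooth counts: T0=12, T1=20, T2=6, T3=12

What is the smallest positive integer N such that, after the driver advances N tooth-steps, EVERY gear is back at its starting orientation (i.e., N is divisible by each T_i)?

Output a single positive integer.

Answer: 60

Derivation:
Gear k returns to start when N is a multiple of T_k.
All gears at start simultaneously when N is a common multiple of [12, 20, 6, 12]; the smallest such N is lcm(12, 20, 6, 12).
Start: lcm = T0 = 12
Fold in T1=20: gcd(12, 20) = 4; lcm(12, 20) = 12 * 20 / 4 = 240 / 4 = 60
Fold in T2=6: gcd(60, 6) = 6; lcm(60, 6) = 60 * 6 / 6 = 360 / 6 = 60
Fold in T3=12: gcd(60, 12) = 12; lcm(60, 12) = 60 * 12 / 12 = 720 / 12 = 60
Full cycle length = 60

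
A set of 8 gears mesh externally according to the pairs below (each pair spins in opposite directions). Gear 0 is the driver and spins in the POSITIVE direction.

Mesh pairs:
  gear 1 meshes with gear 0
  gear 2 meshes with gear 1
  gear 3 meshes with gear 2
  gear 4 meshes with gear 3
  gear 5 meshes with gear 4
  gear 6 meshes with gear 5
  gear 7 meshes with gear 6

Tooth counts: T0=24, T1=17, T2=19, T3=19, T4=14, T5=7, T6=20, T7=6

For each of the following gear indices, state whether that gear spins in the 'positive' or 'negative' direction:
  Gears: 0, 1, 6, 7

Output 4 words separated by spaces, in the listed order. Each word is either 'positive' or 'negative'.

Answer: positive negative positive negative

Derivation:
Gear 0 (driver): positive (depth 0)
  gear 1: meshes with gear 0 -> depth 1 -> negative (opposite of gear 0)
  gear 2: meshes with gear 1 -> depth 2 -> positive (opposite of gear 1)
  gear 3: meshes with gear 2 -> depth 3 -> negative (opposite of gear 2)
  gear 4: meshes with gear 3 -> depth 4 -> positive (opposite of gear 3)
  gear 5: meshes with gear 4 -> depth 5 -> negative (opposite of gear 4)
  gear 6: meshes with gear 5 -> depth 6 -> positive (opposite of gear 5)
  gear 7: meshes with gear 6 -> depth 7 -> negative (opposite of gear 6)
Queried indices 0, 1, 6, 7 -> positive, negative, positive, negative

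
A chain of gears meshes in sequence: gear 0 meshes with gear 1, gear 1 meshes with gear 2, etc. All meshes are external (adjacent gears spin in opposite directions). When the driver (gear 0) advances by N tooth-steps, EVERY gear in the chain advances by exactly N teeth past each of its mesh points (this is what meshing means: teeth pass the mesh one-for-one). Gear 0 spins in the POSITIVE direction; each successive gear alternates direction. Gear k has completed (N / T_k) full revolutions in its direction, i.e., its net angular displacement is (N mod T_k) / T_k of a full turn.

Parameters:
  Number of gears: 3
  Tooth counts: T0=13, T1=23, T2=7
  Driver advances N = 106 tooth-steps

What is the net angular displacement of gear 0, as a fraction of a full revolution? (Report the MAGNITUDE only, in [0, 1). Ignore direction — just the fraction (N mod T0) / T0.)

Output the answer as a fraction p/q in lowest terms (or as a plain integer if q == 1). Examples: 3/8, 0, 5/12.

Answer: 2/13

Derivation:
Chain of 3 gears, tooth counts: [13, 23, 7]
  gear 0: T0=13, direction=positive, advance = 106 mod 13 = 2 teeth = 2/13 turn
  gear 1: T1=23, direction=negative, advance = 106 mod 23 = 14 teeth = 14/23 turn
  gear 2: T2=7, direction=positive, advance = 106 mod 7 = 1 teeth = 1/7 turn
Gear 0: 106 mod 13 = 2
Fraction = 2 / 13 = 2/13 (gcd(2,13)=1) = 2/13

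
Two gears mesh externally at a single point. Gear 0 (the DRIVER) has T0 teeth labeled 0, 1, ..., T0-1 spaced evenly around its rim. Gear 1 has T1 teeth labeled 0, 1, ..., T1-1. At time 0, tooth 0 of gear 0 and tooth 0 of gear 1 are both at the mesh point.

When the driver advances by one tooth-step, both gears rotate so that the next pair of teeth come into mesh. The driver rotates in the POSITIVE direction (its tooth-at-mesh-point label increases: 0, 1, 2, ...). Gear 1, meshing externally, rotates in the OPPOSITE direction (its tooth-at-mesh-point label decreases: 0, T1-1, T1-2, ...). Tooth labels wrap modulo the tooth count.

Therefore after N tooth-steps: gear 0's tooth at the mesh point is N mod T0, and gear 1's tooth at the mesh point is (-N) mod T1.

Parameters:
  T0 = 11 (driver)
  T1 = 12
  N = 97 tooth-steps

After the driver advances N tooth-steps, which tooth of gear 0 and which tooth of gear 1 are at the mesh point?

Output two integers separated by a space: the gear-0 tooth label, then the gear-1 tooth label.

Answer: 9 11

Derivation:
Gear 0 (driver, T0=11): tooth at mesh = N mod T0
  97 = 8 * 11 + 9, so 97 mod 11 = 9
  gear 0 tooth = 9
Gear 1 (driven, T1=12): tooth at mesh = (-N) mod T1
  97 = 8 * 12 + 1, so 97 mod 12 = 1
  (-97) mod 12 = (-1) mod 12 = 12 - 1 = 11
Mesh after 97 steps: gear-0 tooth 9 meets gear-1 tooth 11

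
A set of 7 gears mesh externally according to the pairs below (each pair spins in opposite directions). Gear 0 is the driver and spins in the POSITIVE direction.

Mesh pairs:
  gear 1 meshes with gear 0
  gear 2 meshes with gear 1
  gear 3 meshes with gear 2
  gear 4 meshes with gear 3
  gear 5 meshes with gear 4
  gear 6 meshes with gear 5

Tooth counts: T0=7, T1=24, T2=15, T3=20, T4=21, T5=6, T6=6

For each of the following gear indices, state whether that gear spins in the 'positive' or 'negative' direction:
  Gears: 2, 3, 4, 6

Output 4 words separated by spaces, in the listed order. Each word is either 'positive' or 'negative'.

Answer: positive negative positive positive

Derivation:
Gear 0 (driver): positive (depth 0)
  gear 1: meshes with gear 0 -> depth 1 -> negative (opposite of gear 0)
  gear 2: meshes with gear 1 -> depth 2 -> positive (opposite of gear 1)
  gear 3: meshes with gear 2 -> depth 3 -> negative (opposite of gear 2)
  gear 4: meshes with gear 3 -> depth 4 -> positive (opposite of gear 3)
  gear 5: meshes with gear 4 -> depth 5 -> negative (opposite of gear 4)
  gear 6: meshes with gear 5 -> depth 6 -> positive (opposite of gear 5)
Queried indices 2, 3, 4, 6 -> positive, negative, positive, positive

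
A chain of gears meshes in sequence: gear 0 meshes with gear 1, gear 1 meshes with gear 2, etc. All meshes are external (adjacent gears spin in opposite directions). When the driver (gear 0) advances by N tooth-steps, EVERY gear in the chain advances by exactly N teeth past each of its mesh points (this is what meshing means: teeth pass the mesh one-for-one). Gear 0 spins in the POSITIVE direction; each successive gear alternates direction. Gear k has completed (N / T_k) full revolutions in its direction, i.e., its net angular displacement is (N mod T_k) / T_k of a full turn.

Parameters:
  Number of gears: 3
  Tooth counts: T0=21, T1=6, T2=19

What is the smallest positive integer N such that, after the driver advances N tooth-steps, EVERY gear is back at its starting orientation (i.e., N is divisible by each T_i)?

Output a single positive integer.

Answer: 798

Derivation:
Gear k returns to start when N is a multiple of T_k.
All gears at start simultaneously when N is a common multiple of [21, 6, 19]; the smallest such N is lcm(21, 6, 19).
Start: lcm = T0 = 21
Fold in T1=6: gcd(21, 6) = 3; lcm(21, 6) = 21 * 6 / 3 = 126 / 3 = 42
Fold in T2=19: gcd(42, 19) = 1; lcm(42, 19) = 42 * 19 / 1 = 798 / 1 = 798
Full cycle length = 798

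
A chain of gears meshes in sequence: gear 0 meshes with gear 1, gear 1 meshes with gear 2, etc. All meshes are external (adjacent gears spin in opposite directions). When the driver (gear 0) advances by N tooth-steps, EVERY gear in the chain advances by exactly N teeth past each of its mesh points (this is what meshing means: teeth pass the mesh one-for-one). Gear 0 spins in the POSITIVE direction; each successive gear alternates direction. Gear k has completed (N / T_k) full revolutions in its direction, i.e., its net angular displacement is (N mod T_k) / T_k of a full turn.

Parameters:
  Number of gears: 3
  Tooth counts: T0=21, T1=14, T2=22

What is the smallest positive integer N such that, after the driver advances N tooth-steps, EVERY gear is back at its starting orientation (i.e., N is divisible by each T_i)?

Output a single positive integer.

Answer: 462

Derivation:
Gear k returns to start when N is a multiple of T_k.
All gears at start simultaneously when N is a common multiple of [21, 14, 22]; the smallest such N is lcm(21, 14, 22).
Start: lcm = T0 = 21
Fold in T1=14: gcd(21, 14) = 7; lcm(21, 14) = 21 * 14 / 7 = 294 / 7 = 42
Fold in T2=22: gcd(42, 22) = 2; lcm(42, 22) = 42 * 22 / 2 = 924 / 2 = 462
Full cycle length = 462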